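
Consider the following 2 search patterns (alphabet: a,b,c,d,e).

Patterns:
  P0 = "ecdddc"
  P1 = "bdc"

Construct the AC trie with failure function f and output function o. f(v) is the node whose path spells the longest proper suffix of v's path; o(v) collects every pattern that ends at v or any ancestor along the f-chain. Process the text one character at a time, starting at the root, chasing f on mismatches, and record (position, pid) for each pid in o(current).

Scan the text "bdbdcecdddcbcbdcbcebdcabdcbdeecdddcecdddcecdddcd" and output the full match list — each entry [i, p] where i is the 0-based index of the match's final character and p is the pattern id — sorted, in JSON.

Build automaton:
Trie (insert patterns):
  0='ε' goto b→7 e→1
  1='e' goto c→2
  2='ec' goto d→3
  3='ecd' goto d→4
  4='ecdd' goto d→5
  5='ecddd' goto c→6
  6='ecdddc' goto ·  ←P0
  7='b' goto d→8
  8='bd' goto c→9
  9='bdc' goto ·  ←P1

Failure links (BFS by depth):
  fail(1) 'e': from fail(0)=0 chase 'e': 0 ⇒ 0;  out=∅∪out(0)=∅
  fail(7) 'b': from fail(0)=0 chase 'b': 0 ⇒ 0;  out=∅∪out(0)=∅
  fail(2) 'ec': from fail(1)=0 chase 'c': 0 ⇒ 0;  out=∅∪out(0)=∅
  fail(8) 'bd': from fail(7)=0 chase 'd': 0 ⇒ 0;  out=∅∪out(0)=∅
  fail(3) 'ecd': from fail(2)=0 chase 'd': 0 ⇒ 0;  out=∅∪out(0)=∅
  fail(9) 'bdc': from fail(8)=0 chase 'c': 0 ⇒ 0;  out={1}∪out(0)={1}
  fail(4) 'ecdd': from fail(3)=0 chase 'd': 0 ⇒ 0;  out=∅∪out(0)=∅
  fail(5) 'ecddd': from fail(4)=0 chase 'd': 0 ⇒ 0;  out=∅∪out(0)=∅
  fail(6) 'ecdddc': from fail(5)=0 chase 'c': 0 ⇒ 0;  out={0}∪out(0)={0}

Scan:
[0] read 'b'  n0⇒n7
[1] read 'd'  n7⇒n8
[2] read 'b'  n8⇒n7 (fail-walked)
[3] read 'd'  n7⇒n8
[4] read 'c'  n8⇒n9  emit P1@[2:4]
[5] read 'e'  n9⇒n1 (fail-walked)
[6] read 'c'  n1⇒n2
[7] read 'd'  n2⇒n3
[8] read 'd'  n3⇒n4
[9] read 'd'  n4⇒n5
[10] read 'c'  n5⇒n6  emit P0@[5:10]
[11] read 'b'  n6⇒n7 (fail-walked)
[12] read 'c'  n7⇒n0 (fail-walked)
[13] read 'b'  n0⇒n7
[14] read 'd'  n7⇒n8
[15] read 'c'  n8⇒n9  emit P1@[13:15]
[16] read 'b'  n9⇒n7 (fail-walked)
[17] read 'c'  n7⇒n0 (fail-walked)
[18] read 'e'  n0⇒n1
[19] read 'b'  n1⇒n7 (fail-walked)
[20] read 'd'  n7⇒n8
[21] read 'c'  n8⇒n9  emit P1@[19:21]
[22] read 'a'  n9⇒n0 (fail-walked)
[23] read 'b'  n0⇒n7
[24] read 'd'  n7⇒n8
[25] read 'c'  n8⇒n9  emit P1@[23:25]
[26] read 'b'  n9⇒n7 (fail-walked)
[27] read 'd'  n7⇒n8
[28] read 'e'  n8⇒n1 (fail-walked)
[29] read 'e'  n1⇒n1 (fail-walked)
[30] read 'c'  n1⇒n2
[31] read 'd'  n2⇒n3
[32] read 'd'  n3⇒n4
[33] read 'd'  n4⇒n5
[34] read 'c'  n5⇒n6  emit P0@[29:34]
[35] read 'e'  n6⇒n1 (fail-walked)
[36] read 'c'  n1⇒n2
[37] read 'd'  n2⇒n3
[38] read 'd'  n3⇒n4
[39] read 'd'  n4⇒n5
[40] read 'c'  n5⇒n6  emit P0@[35:40]
[41] read 'e'  n6⇒n1 (fail-walked)
[42] read 'c'  n1⇒n2
[43] read 'd'  n2⇒n3
[44] read 'd'  n3⇒n4
[45] read 'd'  n4⇒n5
[46] read 'c'  n5⇒n6  emit P0@[41:46]
[47] read 'd'  n6⇒n0 (fail-walked)

Matches: [[4,1],[10,0],[15,1],[21,1],[25,1],[34,0],[40,0],[46,0]]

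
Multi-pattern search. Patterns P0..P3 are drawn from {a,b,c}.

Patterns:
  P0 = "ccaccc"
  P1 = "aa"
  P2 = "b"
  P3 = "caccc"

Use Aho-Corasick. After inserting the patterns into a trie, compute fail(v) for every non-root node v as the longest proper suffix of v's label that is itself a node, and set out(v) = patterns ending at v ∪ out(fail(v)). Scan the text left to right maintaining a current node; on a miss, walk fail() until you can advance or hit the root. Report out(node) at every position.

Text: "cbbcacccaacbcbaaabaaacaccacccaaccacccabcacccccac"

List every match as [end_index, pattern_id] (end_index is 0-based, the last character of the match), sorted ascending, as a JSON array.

Construct AC machine:
Trie nodes:
  0='ε' goto a→7 b→9 c→1
  1='c' goto a→10 c→2
  2='cc' goto a→3
  3='cca' goto c→4
  4='ccac' goto c→5
  5='ccacc' goto c→6
  6='ccaccc' goto ·  ←P0
  7='a' goto a→8
  8='aa' goto ·  ←P1
  9='b' goto ·  ←P2
  10='ca' goto c→11
  11='cac' goto c→12
  12='cacc' goto c→13
  13='caccc' goto ·  ←P3

BFS fail/out derivation:
  fail(1) 'c': from fail(0)=0 chase 'c': 0 ⇒ 0;  out=∅∪out(0)=∅
  fail(7) 'a': from fail(0)=0 chase 'a': 0 ⇒ 0;  out=∅∪out(0)=∅
  fail(9) 'b': from fail(0)=0 chase 'b': 0 ⇒ 0;  out={2}∪out(0)={2}
  fail(2) 'cc': from fail(1)=0 chase 'c': 0 ⇒ 1;  out=∅∪out(1)=∅
  fail(8) 'aa': from fail(7)=0 chase 'a': 0 ⇒ 7;  out={1}∪out(7)={1}
  fail(10) 'ca': from fail(1)=0 chase 'a': 0 ⇒ 7;  out=∅∪out(7)=∅
  fail(3) 'cca': from fail(2)=1 chase 'a': 1 ⇒ 10;  out=∅∪out(10)=∅
  fail(11) 'cac': from fail(10)=7 chase 'c': 7→0 ⇒ 1;  out=∅∪out(1)=∅
  fail(4) 'ccac': from fail(3)=10 chase 'c': 10 ⇒ 11;  out=∅∪out(11)=∅
  fail(12) 'cacc': from fail(11)=1 chase 'c': 1 ⇒ 2;  out=∅∪out(2)=∅
  fail(5) 'ccacc': from fail(4)=11 chase 'c': 11 ⇒ 12;  out=∅∪out(12)=∅
  fail(13) 'caccc': from fail(12)=2 chase 'c': 2→1 ⇒ 2;  out={3}∪out(2)={3}
  fail(6) 'ccaccc': from fail(5)=12 chase 'c': 12 ⇒ 13;  out={0}∪out(13)={0,3}

Run:
i=0 'c': node 0→1
i=1 'b': node 1→9 (via fail)  ** P2@[1:1]
i=2 'b': node 9→9 (via fail)  ** P2@[2:2]
i=3 'c': node 9→1 (via fail)
i=4 'a': node 1→10
i=5 'c': node 10→11
i=6 'c': node 11→12
i=7 'c': node 12→13  ** P3@[3:7]
i=8 'a': node 13→3 (via fail)
i=9 'a': node 3→8 (via fail)  ** P1@[8:9]
i=10 'c': node 8→1 (via fail)
i=11 'b': node 1→9 (via fail)  ** P2@[11:11]
i=12 'c': node 9→1 (via fail)
i=13 'b': node 1→9 (via fail)  ** P2@[13:13]
i=14 'a': node 9→7 (via fail)
i=15 'a': node 7→8  ** P1@[14:15]
i=16 'a': node 8→8 (via fail)  ** P1@[15:16]
i=17 'b': node 8→9 (via fail)  ** P2@[17:17]
i=18 'a': node 9→7 (via fail)
i=19 'a': node 7→8  ** P1@[18:19]
i=20 'a': node 8→8 (via fail)  ** P1@[19:20]
i=21 'c': node 8→1 (via fail)
i=22 'a': node 1→10
i=23 'c': node 10→11
i=24 'c': node 11→12
i=25 'a': node 12→3 (via fail)
i=26 'c': node 3→4
i=27 'c': node 4→5
i=28 'c': node 5→6  ** P0@[23:28],P3@[24:28]
i=29 'a': node 6→3 (via fail)
i=30 'a': node 3→8 (via fail)  ** P1@[29:30]
i=31 'c': node 8→1 (via fail)
i=32 'c': node 1→2
i=33 'a': node 2→3
i=34 'c': node 3→4
i=35 'c': node 4→5
i=36 'c': node 5→6  ** P0@[31:36],P3@[32:36]
i=37 'a': node 6→3 (via fail)
i=38 'b': node 3→9 (via fail)  ** P2@[38:38]
i=39 'c': node 9→1 (via fail)
i=40 'a': node 1→10
i=41 'c': node 10→11
i=42 'c': node 11→12
i=43 'c': node 12→13  ** P3@[39:43]
i=44 'c': node 13→2 (via fail)
i=45 'c': node 2→2 (via fail)
i=46 'a': node 2→3
i=47 'c': node 3→4

Result: [[1,2],[2,2],[7,3],[9,1],[11,2],[13,2],[15,1],[16,1],[17,2],[19,1],[20,1],[28,0],[28,3],[30,1],[36,0],[36,3],[38,2],[43,3]]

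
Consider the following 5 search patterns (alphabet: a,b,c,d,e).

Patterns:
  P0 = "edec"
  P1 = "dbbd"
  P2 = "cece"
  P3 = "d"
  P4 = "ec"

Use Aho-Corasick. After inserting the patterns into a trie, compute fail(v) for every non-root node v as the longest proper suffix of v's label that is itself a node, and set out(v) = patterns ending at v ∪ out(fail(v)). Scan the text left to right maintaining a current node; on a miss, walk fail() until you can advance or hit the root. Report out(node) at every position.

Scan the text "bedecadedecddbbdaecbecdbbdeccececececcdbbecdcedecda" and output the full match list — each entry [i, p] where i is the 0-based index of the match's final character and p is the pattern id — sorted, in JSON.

Build automaton:
Trie (insert patterns):
  0='ε' goto c→9 d→5 e→1
  1='e' goto c→13 d→2
  2='ed' goto e→3
  3='ede' goto c→4
  4='edec' goto ·  ←P0
  5='d' goto b→6  ←P3
  6='db' goto b→7
  7='dbb' goto d→8
  8='dbbd' goto ·  ←P1
  9='c' goto e→10
  10='ce' goto c→11
  11='cec' goto e→12
  12='cece' goto ·  ←P2
  13='ec' goto ·  ←P4

BFS fail/out derivation:
  n1('e'): parent n0 fail=0; on 'e' 0 → fail=0;  out ∅∪∅=∅
  n5('d'): parent n0 fail=0; on 'd' 0 → fail=0;  out {3}∪∅={3}
  n9('c'): parent n0 fail=0; on 'c' 0 → fail=0;  out ∅∪∅=∅
  n2('ed'): parent n1 fail=0; on 'd' 0 → fail=5;  out ∅∪{3}={3}
  n6('db'): parent n5 fail=0; on 'b' 0 → fail=0;  out ∅∪∅=∅
  n10('ce'): parent n9 fail=0; on 'e' 0 → fail=1;  out ∅∪∅=∅
  n13('ec'): parent n1 fail=0; on 'c' 0 → fail=9;  out {4}∪∅={4}
  n3('ede'): parent n2 fail=5; on 'e' 5→0 → fail=1;  out ∅∪∅=∅
  n7('dbb'): parent n6 fail=0; on 'b' 0 → fail=0;  out ∅∪∅=∅
  n11('cec'): parent n10 fail=1; on 'c' 1 → fail=13;  out ∅∪{4}={4}
  n4('edec'): parent n3 fail=1; on 'c' 1 → fail=13;  out {0}∪{4}={0,4}
  n8('dbbd'): parent n7 fail=0; on 'd' 0 → fail=5;  out {1}∪{3}={1,3}
  n12('cece'): parent n11 fail=13; on 'e' 13→9 → fail=10;  out {2}∪∅={2}

Run:
i=0 'b': node 0→0
i=1 'e': node 0→1
i=2 'd': node 1→2  → match P3@[2:2]
i=3 'e': node 2→3
i=4 'c': node 3→4  → match P0@[1:4],P4@[3:4]
i=5 'a': node 4→0 (via fail)
i=6 'd': node 0→5  → match P3@[6:6]
i=7 'e': node 5→1 (via fail)
i=8 'd': node 1→2  → match P3@[8:8]
i=9 'e': node 2→3
i=10 'c': node 3→4  → match P0@[7:10],P4@[9:10]
i=11 'd': node 4→5 (via fail)  → match P3@[11:11]
i=12 'd': node 5→5 (via fail)  → match P3@[12:12]
i=13 'b': node 5→6
i=14 'b': node 6→7
i=15 'd': node 7→8  → match P1@[12:15],P3@[15:15]
i=16 'a': node 8→0 (via fail)
i=17 'e': node 0→1
i=18 'c': node 1→13  → match P4@[17:18]
i=19 'b': node 13→0 (via fail)
i=20 'e': node 0→1
i=21 'c': node 1→13  → match P4@[20:21]
i=22 'd': node 13→5 (via fail)  → match P3@[22:22]
i=23 'b': node 5→6
i=24 'b': node 6→7
i=25 'd': node 7→8  → match P1@[22:25],P3@[25:25]
i=26 'e': node 8→1 (via fail)
i=27 'c': node 1→13  → match P4@[26:27]
i=28 'c': node 13→9 (via fail)
i=29 'e': node 9→10
i=30 'c': node 10→11  → match P4@[29:30]
i=31 'e': node 11→12  → match P2@[28:31]
i=32 'c': node 12→11 (via fail)  → match P4@[31:32]
i=33 'e': node 11→12  → match P2@[30:33]
i=34 'c': node 12→11 (via fail)  → match P4@[33:34]
i=35 'e': node 11→12  → match P2@[32:35]
i=36 'c': node 12→11 (via fail)  → match P4@[35:36]
i=37 'c': node 11→9 (via fail)
i=38 'd': node 9→5 (via fail)  → match P3@[38:38]
i=39 'b': node 5→6
i=40 'b': node 6→7
i=41 'e': node 7→1 (via fail)
i=42 'c': node 1→13  → match P4@[41:42]
i=43 'd': node 13→5 (via fail)  → match P3@[43:43]
i=44 'c': node 5→9 (via fail)
i=45 'e': node 9→10
i=46 'd': node 10→2 (via fail)  → match P3@[46:46]
i=47 'e': node 2→3
i=48 'c': node 3→4  → match P0@[45:48],P4@[47:48]
i=49 'd': node 4→5 (via fail)  → match P3@[49:49]
i=50 'a': node 5→0 (via fail)

All matches (sorted): [[2,3],[4,0],[4,4],[6,3],[8,3],[10,0],[10,4],[11,3],[12,3],[15,1],[15,3],[18,4],[21,4],[22,3],[25,1],[25,3],[27,4],[30,4],[31,2],[32,4],[33,2],[34,4],[35,2],[36,4],[38,3],[42,4],[43,3],[46,3],[48,0],[48,4],[49,3]]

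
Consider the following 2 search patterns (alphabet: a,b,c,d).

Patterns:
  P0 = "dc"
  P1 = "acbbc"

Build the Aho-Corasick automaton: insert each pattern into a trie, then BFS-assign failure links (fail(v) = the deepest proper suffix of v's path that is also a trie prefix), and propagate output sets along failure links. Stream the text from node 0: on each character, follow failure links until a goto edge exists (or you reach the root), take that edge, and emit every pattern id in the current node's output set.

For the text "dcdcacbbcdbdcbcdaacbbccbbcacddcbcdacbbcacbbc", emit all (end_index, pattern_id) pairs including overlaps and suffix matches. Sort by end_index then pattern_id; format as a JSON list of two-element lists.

Build:
Trie nodes:
  0='ε' goto a→3 d→1
  1='d' goto c→2
  2='dc' goto ·  ←P0
  3='a' goto c→4
  4='ac' goto b→5
  5='acb' goto b→6
  6='acbb' goto c→7
  7='acbbc' goto ·  ←P1

Failure links (BFS by depth):
  n1('d'): parent n0 fail=0; on 'd' 0 → fail=0;  out ∅∪∅=∅
  n3('a'): parent n0 fail=0; on 'a' 0 → fail=0;  out ∅∪∅=∅
  n2('dc'): parent n1 fail=0; on 'c' 0 → fail=0;  out {0}∪∅={0}
  n4('ac'): parent n3 fail=0; on 'c' 0 → fail=0;  out ∅∪∅=∅
  n5('acb'): parent n4 fail=0; on 'b' 0 → fail=0;  out ∅∪∅=∅
  n6('acbb'): parent n5 fail=0; on 'b' 0 → fail=0;  out ∅∪∅=∅
  n7('acbbc'): parent n6 fail=0; on 'c' 0 → fail=0;  out {1}∪∅={1}

Run:
pos 0 'd': at 1
pos 1 'c': at 2  → match P0@[0:1]
pos 2 'd': at 1 (fail-walked)
pos 3 'c': at 2  → match P0@[2:3]
pos 4 'a': at 3 (fail-walked)
pos 5 'c': at 4
pos 6 'b': at 5
pos 7 'b': at 6
pos 8 'c': at 7  → match P1@[4:8]
pos 9 'd': at 1 (fail-walked)
pos 10 'b': at 0 (fail-walked)
pos 11 'd': at 1
pos 12 'c': at 2  → match P0@[11:12]
pos 13 'b': at 0 (fail-walked)
pos 14 'c': at 0
pos 15 'd': at 1
pos 16 'a': at 3 (fail-walked)
pos 17 'a': at 3 (fail-walked)
pos 18 'c': at 4
pos 19 'b': at 5
pos 20 'b': at 6
pos 21 'c': at 7  → match P1@[17:21]
pos 22 'c': at 0 (fail-walked)
pos 23 'b': at 0
pos 24 'b': at 0
pos 25 'c': at 0
pos 26 'a': at 3
pos 27 'c': at 4
pos 28 'd': at 1 (fail-walked)
pos 29 'd': at 1 (fail-walked)
pos 30 'c': at 2  → match P0@[29:30]
pos 31 'b': at 0 (fail-walked)
pos 32 'c': at 0
pos 33 'd': at 1
pos 34 'a': at 3 (fail-walked)
pos 35 'c': at 4
pos 36 'b': at 5
pos 37 'b': at 6
pos 38 'c': at 7  → match P1@[34:38]
pos 39 'a': at 3 (fail-walked)
pos 40 'c': at 4
pos 41 'b': at 5
pos 42 'b': at 6
pos 43 'c': at 7  → match P1@[39:43]

Result: [[1,0],[3,0],[8,1],[12,0],[21,1],[30,0],[38,1],[43,1]]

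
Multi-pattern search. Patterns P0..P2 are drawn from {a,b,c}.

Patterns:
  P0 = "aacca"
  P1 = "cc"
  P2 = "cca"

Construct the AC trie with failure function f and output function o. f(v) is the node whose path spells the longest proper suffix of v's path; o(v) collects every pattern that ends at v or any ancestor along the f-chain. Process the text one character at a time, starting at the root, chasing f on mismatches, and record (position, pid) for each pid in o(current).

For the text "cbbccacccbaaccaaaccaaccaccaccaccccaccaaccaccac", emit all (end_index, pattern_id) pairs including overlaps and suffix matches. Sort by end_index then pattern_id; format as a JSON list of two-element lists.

Build:
Trie nodes:
  n0 'ε': a→1 c→6
  n1 'a': a→2
  n2 'aa': c→3
  n3 'aac': c→4
  n4 'aacc': a→5
  n5 'aacca': ·  ←P0
  n6 'c': c→7
  n7 'cc': a→8  ←P1
  n8 'cca': ·  ←P2

Failure links (BFS by depth):
  n1('a'): parent n0 fail=0; on 'a' 0 → fail=0;  out ∅∪∅=∅
  n6('c'): parent n0 fail=0; on 'c' 0 → fail=0;  out ∅∪∅=∅
  n2('aa'): parent n1 fail=0; on 'a' 0 → fail=1;  out ∅∪∅=∅
  n7('cc'): parent n6 fail=0; on 'c' 0 → fail=6;  out {1}∪∅={1}
  n3('aac'): parent n2 fail=1; on 'c' 1→0 → fail=6;  out ∅∪∅=∅
  n8('cca'): parent n7 fail=6; on 'a' 6→0 → fail=1;  out {2}∪∅={2}
  n4('aacc'): parent n3 fail=6; on 'c' 6 → fail=7;  out ∅∪{1}={1}
  n5('aacca'): parent n4 fail=7; on 'a' 7 → fail=8;  out {0}∪{2}={0,2}

Text stream:
pos 0 'c': at 6
pos 1 'b': at 0 (fail-walked)
pos 2 'b': at 0
pos 3 'c': at 6
pos 4 'c': at 7  ** P1@[3:4]
pos 5 'a': at 8  ** P2@[3:5]
pos 6 'c': at 6 (fail-walked)
pos 7 'c': at 7  ** P1@[6:7]
pos 8 'c': at 7 (fail-walked)  ** P1@[7:8]
pos 9 'b': at 0 (fail-walked)
pos 10 'a': at 1
pos 11 'a': at 2
pos 12 'c': at 3
pos 13 'c': at 4  ** P1@[12:13]
pos 14 'a': at 5  ** P0@[10:14],P2@[12:14]
pos 15 'a': at 2 (fail-walked)
pos 16 'a': at 2 (fail-walked)
pos 17 'c': at 3
pos 18 'c': at 4  ** P1@[17:18]
pos 19 'a': at 5  ** P0@[15:19],P2@[17:19]
pos 20 'a': at 2 (fail-walked)
pos 21 'c': at 3
pos 22 'c': at 4  ** P1@[21:22]
pos 23 'a': at 5  ** P0@[19:23],P2@[21:23]
pos 24 'c': at 6 (fail-walked)
pos 25 'c': at 7  ** P1@[24:25]
pos 26 'a': at 8  ** P2@[24:26]
pos 27 'c': at 6 (fail-walked)
pos 28 'c': at 7  ** P1@[27:28]
pos 29 'a': at 8  ** P2@[27:29]
pos 30 'c': at 6 (fail-walked)
pos 31 'c': at 7  ** P1@[30:31]
pos 32 'c': at 7 (fail-walked)  ** P1@[31:32]
pos 33 'c': at 7 (fail-walked)  ** P1@[32:33]
pos 34 'a': at 8  ** P2@[32:34]
pos 35 'c': at 6 (fail-walked)
pos 36 'c': at 7  ** P1@[35:36]
pos 37 'a': at 8  ** P2@[35:37]
pos 38 'a': at 2 (fail-walked)
pos 39 'c': at 3
pos 40 'c': at 4  ** P1@[39:40]
pos 41 'a': at 5  ** P0@[37:41],P2@[39:41]
pos 42 'c': at 6 (fail-walked)
pos 43 'c': at 7  ** P1@[42:43]
pos 44 'a': at 8  ** P2@[42:44]
pos 45 'c': at 6 (fail-walked)

Matches: [[4,1],[5,2],[7,1],[8,1],[13,1],[14,0],[14,2],[18,1],[19,0],[19,2],[22,1],[23,0],[23,2],[25,1],[26,2],[28,1],[29,2],[31,1],[32,1],[33,1],[34,2],[36,1],[37,2],[40,1],[41,0],[41,2],[43,1],[44,2]]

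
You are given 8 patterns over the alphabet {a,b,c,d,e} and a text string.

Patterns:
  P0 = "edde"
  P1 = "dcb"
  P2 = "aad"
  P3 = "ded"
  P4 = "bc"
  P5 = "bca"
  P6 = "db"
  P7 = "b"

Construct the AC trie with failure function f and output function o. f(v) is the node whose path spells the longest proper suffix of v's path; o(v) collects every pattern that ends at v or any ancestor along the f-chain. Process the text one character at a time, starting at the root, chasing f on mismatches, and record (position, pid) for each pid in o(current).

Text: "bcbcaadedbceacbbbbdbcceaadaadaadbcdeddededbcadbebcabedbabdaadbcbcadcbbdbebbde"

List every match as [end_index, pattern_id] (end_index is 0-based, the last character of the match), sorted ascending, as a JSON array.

Construct AC machine:
Trie (insert patterns):
  n0 'ε': a→8 b→13 d→5 e→1
  n1 'e': d→2
  n2 'ed': d→3
  n3 'edd': e→4
  n4 'edde': ·  ←P0
  n5 'd': b→16 c→6 e→11
  n6 'dc': b→7
  n7 'dcb': ·  ←P1
  n8 'a': a→9
  n9 'aa': d→10
  n10 'aad': ·  ←P2
  n11 'de': d→12
  n12 'ded': ·  ←P3
  n13 'b': c→14  ←P7
  n14 'bc': a→15  ←P4
  n15 'bca': ·  ←P5
  n16 'db': ·  ←P6

Failure links (BFS by depth):
  n1('e'): parent n0 fail=0; on 'e' 0 → fail=0;  out ∅∪∅=∅
  n5('d'): parent n0 fail=0; on 'd' 0 → fail=0;  out ∅∪∅=∅
  n8('a'): parent n0 fail=0; on 'a' 0 → fail=0;  out ∅∪∅=∅
  n13('b'): parent n0 fail=0; on 'b' 0 → fail=0;  out {7}∪∅={7}
  n2('ed'): parent n1 fail=0; on 'd' 0 → fail=5;  out ∅∪∅=∅
  n6('dc'): parent n5 fail=0; on 'c' 0 → fail=0;  out ∅∪∅=∅
  n9('aa'): parent n8 fail=0; on 'a' 0 → fail=8;  out ∅∪∅=∅
  n11('de'): parent n5 fail=0; on 'e' 0 → fail=1;  out ∅∪∅=∅
  n14('bc'): parent n13 fail=0; on 'c' 0 → fail=0;  out {4}∪∅={4}
  n16('db'): parent n5 fail=0; on 'b' 0 → fail=13;  out {6}∪{7}={6,7}
  n3('edd'): parent n2 fail=5; on 'd' 5→0 → fail=5;  out ∅∪∅=∅
  n7('dcb'): parent n6 fail=0; on 'b' 0 → fail=13;  out {1}∪{7}={1,7}
  n10('aad'): parent n9 fail=8; on 'd' 8→0 → fail=5;  out {2}∪∅={2}
  n12('ded'): parent n11 fail=1; on 'd' 1 → fail=2;  out {3}∪∅={3}
  n15('bca'): parent n14 fail=0; on 'a' 0 → fail=8;  out {5}∪∅={5}
  n4('edde'): parent n3 fail=5; on 'e' 5 → fail=11;  out {0}∪∅={0}

Run:
i=0 'b': node 0→13  ** P7@[0:0]
i=1 'c': node 13→14  ** P4@[0:1]
i=2 'b': node 14→13 ·f  ** P7@[2:2]
i=3 'c': node 13→14  ** P4@[2:3]
i=4 'a': node 14→15  ** P5@[2:4]
i=5 'a': node 15→9 ·f
i=6 'd': node 9→10  ** P2@[4:6]
i=7 'e': node 10→11 ·f
i=8 'd': node 11→12  ** P3@[6:8]
i=9 'b': node 12→16 ·f  ** P6@[8:9],P7@[9:9]
i=10 'c': node 16→14 ·f  ** P4@[9:10]
i=11 'e': node 14→1 ·f
i=12 'a': node 1→8 ·f
i=13 'c': node 8→0 ·f
i=14 'b': node 0→13  ** P7@[14:14]
i=15 'b': node 13→13 ·f  ** P7@[15:15]
i=16 'b': node 13→13 ·f  ** P7@[16:16]
i=17 'b': node 13→13 ·f  ** P7@[17:17]
i=18 'd': node 13→5 ·f
i=19 'b': node 5→16  ** P6@[18:19],P7@[19:19]
i=20 'c': node 16→14 ·f  ** P4@[19:20]
i=21 'c': node 14→0 ·f
i=22 'e': node 0→1
i=23 'a': node 1→8 ·f
i=24 'a': node 8→9
i=25 'd': node 9→10  ** P2@[23:25]
i=26 'a': node 10→8 ·f
i=27 'a': node 8→9
i=28 'd': node 9→10  ** P2@[26:28]
i=29 'a': node 10→8 ·f
i=30 'a': node 8→9
i=31 'd': node 9→10  ** P2@[29:31]
i=32 'b': node 10→16 ·f  ** P6@[31:32],P7@[32:32]
i=33 'c': node 16→14 ·f  ** P4@[32:33]
i=34 'd': node 14→5 ·f
i=35 'e': node 5→11
i=36 'd': node 11→12  ** P3@[34:36]
i=37 'd': node 12→3 ·f
i=38 'e': node 3→4  ** P0@[35:38]
i=39 'd': node 4→12 ·f  ** P3@[37:39]
i=40 'e': node 12→11 ·f
i=41 'd': node 11→12  ** P3@[39:41]
i=42 'b': node 12→16 ·f  ** P6@[41:42],P7@[42:42]
i=43 'c': node 16→14 ·f  ** P4@[42:43]
i=44 'a': node 14→15  ** P5@[42:44]
i=45 'd': node 15→5 ·f
i=46 'b': node 5→16  ** P6@[45:46],P7@[46:46]
i=47 'e': node 16→1 ·f
i=48 'b': node 1→13 ·f  ** P7@[48:48]
i=49 'c': node 13→14  ** P4@[48:49]
i=50 'a': node 14→15  ** P5@[48:50]
i=51 'b': node 15→13 ·f  ** P7@[51:51]
i=52 'e': node 13→1 ·f
i=53 'd': node 1→2
i=54 'b': node 2→16 ·f  ** P6@[53:54],P7@[54:54]
i=55 'a': node 16→8 ·f
i=56 'b': node 8→13 ·f  ** P7@[56:56]
i=57 'd': node 13→5 ·f
i=58 'a': node 5→8 ·f
i=59 'a': node 8→9
i=60 'd': node 9→10  ** P2@[58:60]
i=61 'b': node 10→16 ·f  ** P6@[60:61],P7@[61:61]
i=62 'c': node 16→14 ·f  ** P4@[61:62]
i=63 'b': node 14→13 ·f  ** P7@[63:63]
i=64 'c': node 13→14  ** P4@[63:64]
i=65 'a': node 14→15  ** P5@[63:65]
i=66 'd': node 15→5 ·f
i=67 'c': node 5→6
i=68 'b': node 6→7  ** P1@[66:68],P7@[68:68]
i=69 'b': node 7→13 ·f  ** P7@[69:69]
i=70 'd': node 13→5 ·f
i=71 'b': node 5→16  ** P6@[70:71],P7@[71:71]
i=72 'e': node 16→1 ·f
i=73 'b': node 1→13 ·f  ** P7@[73:73]
i=74 'b': node 13→13 ·f  ** P7@[74:74]
i=75 'd': node 13→5 ·f
i=76 'e': node 5→11

All matches (sorted): [[0,7],[1,4],[2,7],[3,4],[4,5],[6,2],[8,3],[9,6],[9,7],[10,4],[14,7],[15,7],[16,7],[17,7],[19,6],[19,7],[20,4],[25,2],[28,2],[31,2],[32,6],[32,7],[33,4],[36,3],[38,0],[39,3],[41,3],[42,6],[42,7],[43,4],[44,5],[46,6],[46,7],[48,7],[49,4],[50,5],[51,7],[54,6],[54,7],[56,7],[60,2],[61,6],[61,7],[62,4],[63,7],[64,4],[65,5],[68,1],[68,7],[69,7],[71,6],[71,7],[73,7],[74,7]]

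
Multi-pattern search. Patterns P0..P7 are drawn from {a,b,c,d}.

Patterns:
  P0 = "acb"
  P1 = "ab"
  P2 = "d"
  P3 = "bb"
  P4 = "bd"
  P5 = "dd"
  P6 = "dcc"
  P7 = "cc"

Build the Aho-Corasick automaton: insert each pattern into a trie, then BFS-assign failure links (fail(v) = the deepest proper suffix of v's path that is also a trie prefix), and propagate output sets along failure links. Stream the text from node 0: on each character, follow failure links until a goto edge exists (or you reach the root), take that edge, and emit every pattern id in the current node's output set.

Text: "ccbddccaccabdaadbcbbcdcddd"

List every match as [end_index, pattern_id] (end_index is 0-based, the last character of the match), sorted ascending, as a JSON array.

Construct AC machine:
Trie nodes:
  0='ε' goto a→1 b→6 c→12 d→5
  1='a' goto b→4 c→2
  2='ac' goto b→3
  3='acb' goto ·  [P0 ends]
  4='ab' goto ·  [P1 ends]
  5='d' goto c→10 d→9  [P2 ends]
  6='b' goto b→7 d→8
  7='bb' goto ·  [P3 ends]
  8='bd' goto ·  [P4 ends]
  9='dd' goto ·  [P5 ends]
  10='dc' goto c→11
  11='dcc' goto ·  [P6 ends]
  12='c' goto c→13
  13='cc' goto ·  [P7 ends]

BFS fail/out derivation:
  n1('a'): parent n0 fail=0; on 'a' 0 → fail=0;  out ∅∪∅=∅
  n5('d'): parent n0 fail=0; on 'd' 0 → fail=0;  out {2}∪∅={2}
  n6('b'): parent n0 fail=0; on 'b' 0 → fail=0;  out ∅∪∅=∅
  n12('c'): parent n0 fail=0; on 'c' 0 → fail=0;  out ∅∪∅=∅
  n2('ac'): parent n1 fail=0; on 'c' 0 → fail=12;  out ∅∪∅=∅
  n4('ab'): parent n1 fail=0; on 'b' 0 → fail=6;  out {1}∪∅={1}
  n7('bb'): parent n6 fail=0; on 'b' 0 → fail=6;  out {3}∪∅={3}
  n8('bd'): parent n6 fail=0; on 'd' 0 → fail=5;  out {4}∪{2}={2,4}
  n9('dd'): parent n5 fail=0; on 'd' 0 → fail=5;  out {5}∪{2}={2,5}
  n10('dc'): parent n5 fail=0; on 'c' 0 → fail=12;  out ∅∪∅=∅
  n13('cc'): parent n12 fail=0; on 'c' 0 → fail=12;  out {7}∪∅={7}
  n3('acb'): parent n2 fail=12; on 'b' 12→0 → fail=6;  out {0}∪∅={0}
  n11('dcc'): parent n10 fail=12; on 'c' 12 → fail=13;  out {6}∪{7}={6,7}

Scan:
[0] read 'c'  n0⇒n12
[1] read 'c'  n12⇒n13  emit P7@[0:1]
[2] read 'b'  n13⇒n6 ·f
[3] read 'd'  n6⇒n8  emit P2@[3:3],P4@[2:3]
[4] read 'd'  n8⇒n9 ·f  emit P2@[4:4],P5@[3:4]
[5] read 'c'  n9⇒n10 ·f
[6] read 'c'  n10⇒n11  emit P6@[4:6],P7@[5:6]
[7] read 'a'  n11⇒n1 ·f
[8] read 'c'  n1⇒n2
[9] read 'c'  n2⇒n13 ·f  emit P7@[8:9]
[10] read 'a'  n13⇒n1 ·f
[11] read 'b'  n1⇒n4  emit P1@[10:11]
[12] read 'd'  n4⇒n8 ·f  emit P2@[12:12],P4@[11:12]
[13] read 'a'  n8⇒n1 ·f
[14] read 'a'  n1⇒n1 ·f
[15] read 'd'  n1⇒n5 ·f  emit P2@[15:15]
[16] read 'b'  n5⇒n6 ·f
[17] read 'c'  n6⇒n12 ·f
[18] read 'b'  n12⇒n6 ·f
[19] read 'b'  n6⇒n7  emit P3@[18:19]
[20] read 'c'  n7⇒n12 ·f
[21] read 'd'  n12⇒n5 ·f  emit P2@[21:21]
[22] read 'c'  n5⇒n10
[23] read 'd'  n10⇒n5 ·f  emit P2@[23:23]
[24] read 'd'  n5⇒n9  emit P2@[24:24],P5@[23:24]
[25] read 'd'  n9⇒n9 ·f  emit P2@[25:25],P5@[24:25]

Matches: [[1,7],[3,2],[3,4],[4,2],[4,5],[6,6],[6,7],[9,7],[11,1],[12,2],[12,4],[15,2],[19,3],[21,2],[23,2],[24,2],[24,5],[25,2],[25,5]]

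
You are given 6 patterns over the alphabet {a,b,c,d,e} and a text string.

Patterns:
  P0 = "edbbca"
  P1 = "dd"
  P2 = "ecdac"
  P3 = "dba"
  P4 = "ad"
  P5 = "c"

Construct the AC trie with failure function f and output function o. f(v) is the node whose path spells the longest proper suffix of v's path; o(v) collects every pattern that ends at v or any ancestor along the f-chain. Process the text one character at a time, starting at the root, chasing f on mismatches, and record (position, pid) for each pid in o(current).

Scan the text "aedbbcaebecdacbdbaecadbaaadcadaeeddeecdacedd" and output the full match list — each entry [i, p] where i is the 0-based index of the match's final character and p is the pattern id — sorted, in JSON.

Build automaton:
Trie (insert patterns):
  n0 'ε': a→15 c→17 d→7 e→1
  n1 'e': c→9 d→2
  n2 'ed': b→3
  n3 'edb': b→4
  n4 'edbb': c→5
  n5 'edbbc': a→6
  n6 'edbbca': ·  [P0 ends]
  n7 'd': b→13 d→8
  n8 'dd': ·  [P1 ends]
  n9 'ec': d→10
  n10 'ecd': a→11
  n11 'ecda': c→12
  n12 'ecdac': ·  [P2 ends]
  n13 'db': a→14
  n14 'dba': ·  [P3 ends]
  n15 'a': d→16
  n16 'ad': ·  [P4 ends]
  n17 'c': ·  [P5 ends]

Failure links (BFS by depth):
  fail(1) 'e': from fail(0)=0 chase 'e': 0 ⇒ 0;  out=∅∪out(0)=∅
  fail(7) 'd': from fail(0)=0 chase 'd': 0 ⇒ 0;  out=∅∪out(0)=∅
  fail(15) 'a': from fail(0)=0 chase 'a': 0 ⇒ 0;  out=∅∪out(0)=∅
  fail(17) 'c': from fail(0)=0 chase 'c': 0 ⇒ 0;  out={5}∪out(0)={5}
  fail(2) 'ed': from fail(1)=0 chase 'd': 0 ⇒ 7;  out=∅∪out(7)=∅
  fail(8) 'dd': from fail(7)=0 chase 'd': 0 ⇒ 7;  out={1}∪out(7)={1}
  fail(9) 'ec': from fail(1)=0 chase 'c': 0 ⇒ 17;  out=∅∪out(17)={5}
  fail(13) 'db': from fail(7)=0 chase 'b': 0 ⇒ 0;  out=∅∪out(0)=∅
  fail(16) 'ad': from fail(15)=0 chase 'd': 0 ⇒ 7;  out={4}∪out(7)={4}
  fail(3) 'edb': from fail(2)=7 chase 'b': 7 ⇒ 13;  out=∅∪out(13)=∅
  fail(10) 'ecd': from fail(9)=17 chase 'd': 17→0 ⇒ 7;  out=∅∪out(7)=∅
  fail(14) 'dba': from fail(13)=0 chase 'a': 0 ⇒ 15;  out={3}∪out(15)={3}
  fail(4) 'edbb': from fail(3)=13 chase 'b': 13→0 ⇒ 0;  out=∅∪out(0)=∅
  fail(11) 'ecda': from fail(10)=7 chase 'a': 7→0 ⇒ 15;  out=∅∪out(15)=∅
  fail(5) 'edbbc': from fail(4)=0 chase 'c': 0 ⇒ 17;  out=∅∪out(17)={5}
  fail(12) 'ecdac': from fail(11)=15 chase 'c': 15→0 ⇒ 17;  out={2}∪out(17)={2,5}
  fail(6) 'edbbca': from fail(5)=17 chase 'a': 17→0 ⇒ 15;  out={0}∪out(15)={0}

Run:
pos 0 'a': at 15
pos 1 'e': at 1 (fail-walked)
pos 2 'd': at 2
pos 3 'b': at 3
pos 4 'b': at 4
pos 5 'c': at 5  emit P5@[5:5]
pos 6 'a': at 6  emit P0@[1:6]
pos 7 'e': at 1 (fail-walked)
pos 8 'b': at 0 (fail-walked)
pos 9 'e': at 1
pos 10 'c': at 9  emit P5@[10:10]
pos 11 'd': at 10
pos 12 'a': at 11
pos 13 'c': at 12  emit P2@[9:13],P5@[13:13]
pos 14 'b': at 0 (fail-walked)
pos 15 'd': at 7
pos 16 'b': at 13
pos 17 'a': at 14  emit P3@[15:17]
pos 18 'e': at 1 (fail-walked)
pos 19 'c': at 9  emit P5@[19:19]
pos 20 'a': at 15 (fail-walked)
pos 21 'd': at 16  emit P4@[20:21]
pos 22 'b': at 13 (fail-walked)
pos 23 'a': at 14  emit P3@[21:23]
pos 24 'a': at 15 (fail-walked)
pos 25 'a': at 15 (fail-walked)
pos 26 'd': at 16  emit P4@[25:26]
pos 27 'c': at 17 (fail-walked)  emit P5@[27:27]
pos 28 'a': at 15 (fail-walked)
pos 29 'd': at 16  emit P4@[28:29]
pos 30 'a': at 15 (fail-walked)
pos 31 'e': at 1 (fail-walked)
pos 32 'e': at 1 (fail-walked)
pos 33 'd': at 2
pos 34 'd': at 8 (fail-walked)  emit P1@[33:34]
pos 35 'e': at 1 (fail-walked)
pos 36 'e': at 1 (fail-walked)
pos 37 'c': at 9  emit P5@[37:37]
pos 38 'd': at 10
pos 39 'a': at 11
pos 40 'c': at 12  emit P2@[36:40],P5@[40:40]
pos 41 'e': at 1 (fail-walked)
pos 42 'd': at 2
pos 43 'd': at 8 (fail-walked)  emit P1@[42:43]

All matches (sorted): [[5,5],[6,0],[10,5],[13,2],[13,5],[17,3],[19,5],[21,4],[23,3],[26,4],[27,5],[29,4],[34,1],[37,5],[40,2],[40,5],[43,1]]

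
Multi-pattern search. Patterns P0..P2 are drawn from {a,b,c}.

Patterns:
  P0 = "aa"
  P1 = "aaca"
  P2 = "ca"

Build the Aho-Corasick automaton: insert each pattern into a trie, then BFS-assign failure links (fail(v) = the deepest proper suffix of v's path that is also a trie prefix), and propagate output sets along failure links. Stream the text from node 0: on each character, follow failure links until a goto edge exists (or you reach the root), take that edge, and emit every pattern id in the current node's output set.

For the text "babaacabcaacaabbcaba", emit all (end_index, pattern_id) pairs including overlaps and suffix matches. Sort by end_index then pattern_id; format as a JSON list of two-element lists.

Build:
Trie (insert patterns):
  0='ε' goto a→1 c→5
  1='a' goto a→2
  2='aa' goto c→3  ←P0
  3='aac' goto a→4
  4='aaca' goto ·  ←P1
  5='c' goto a→6
  6='ca' goto ·  ←P2

Failure links (BFS by depth):
  n1('a'): parent n0 fail=0; on 'a' 0 → fail=0;  out ∅∪∅=∅
  n5('c'): parent n0 fail=0; on 'c' 0 → fail=0;  out ∅∪∅=∅
  n2('aa'): parent n1 fail=0; on 'a' 0 → fail=1;  out {0}∪∅={0}
  n6('ca'): parent n5 fail=0; on 'a' 0 → fail=1;  out {2}∪∅={2}
  n3('aac'): parent n2 fail=1; on 'c' 1→0 → fail=5;  out ∅∪∅=∅
  n4('aaca'): parent n3 fail=5; on 'a' 5 → fail=6;  out {1}∪{2}={1,2}

Scan:
pos 0 'b': at 0
pos 1 'a': at 1
pos 2 'b': at 0 (via fail)
pos 3 'a': at 1
pos 4 'a': at 2  emit P0@[3:4]
pos 5 'c': at 3
pos 6 'a': at 4  emit P1@[3:6],P2@[5:6]
pos 7 'b': at 0 (via fail)
pos 8 'c': at 5
pos 9 'a': at 6  emit P2@[8:9]
pos 10 'a': at 2 (via fail)  emit P0@[9:10]
pos 11 'c': at 3
pos 12 'a': at 4  emit P1@[9:12],P2@[11:12]
pos 13 'a': at 2 (via fail)  emit P0@[12:13]
pos 14 'b': at 0 (via fail)
pos 15 'b': at 0
pos 16 'c': at 5
pos 17 'a': at 6  emit P2@[16:17]
pos 18 'b': at 0 (via fail)
pos 19 'a': at 1

All matches (sorted): [[4,0],[6,1],[6,2],[9,2],[10,0],[12,1],[12,2],[13,0],[17,2]]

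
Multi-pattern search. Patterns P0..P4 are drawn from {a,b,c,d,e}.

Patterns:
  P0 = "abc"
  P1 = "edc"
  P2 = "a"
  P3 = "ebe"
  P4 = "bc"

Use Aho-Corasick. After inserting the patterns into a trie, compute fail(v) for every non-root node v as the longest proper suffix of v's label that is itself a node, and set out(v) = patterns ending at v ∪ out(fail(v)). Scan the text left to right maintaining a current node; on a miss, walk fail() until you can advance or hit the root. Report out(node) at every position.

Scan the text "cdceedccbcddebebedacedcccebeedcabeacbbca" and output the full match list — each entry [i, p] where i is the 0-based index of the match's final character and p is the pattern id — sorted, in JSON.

Build automaton:
Trie (insert patterns):
  n0 'ε': a→1 b→9 e→4
  n1 'a': b→2  [P2 ends]
  n2 'ab': c→3
  n3 'abc': ·  [P0 ends]
  n4 'e': b→7 d→5
  n5 'ed': c→6
  n6 'edc': ·  [P1 ends]
  n7 'eb': e→8
  n8 'ebe': ·  [P3 ends]
  n9 'b': c→10
  n10 'bc': ·  [P4 ends]

BFS fail/out derivation:
  fail(1) 'a': from fail(0)=0 chase 'a': 0 ⇒ 0;  out={2}∪out(0)={2}
  fail(4) 'e': from fail(0)=0 chase 'e': 0 ⇒ 0;  out=∅∪out(0)=∅
  fail(9) 'b': from fail(0)=0 chase 'b': 0 ⇒ 0;  out=∅∪out(0)=∅
  fail(2) 'ab': from fail(1)=0 chase 'b': 0 ⇒ 9;  out=∅∪out(9)=∅
  fail(5) 'ed': from fail(4)=0 chase 'd': 0 ⇒ 0;  out=∅∪out(0)=∅
  fail(7) 'eb': from fail(4)=0 chase 'b': 0 ⇒ 9;  out=∅∪out(9)=∅
  fail(10) 'bc': from fail(9)=0 chase 'c': 0 ⇒ 0;  out={4}∪out(0)={4}
  fail(3) 'abc': from fail(2)=9 chase 'c': 9 ⇒ 10;  out={0}∪out(10)={0,4}
  fail(6) 'edc': from fail(5)=0 chase 'c': 0 ⇒ 0;  out={1}∪out(0)={1}
  fail(8) 'ebe': from fail(7)=9 chase 'e': 9→0 ⇒ 4;  out={3}∪out(4)={3}

Text stream:
i=0 'c': node 0→0
i=1 'd': node 0→0
i=2 'c': node 0→0
i=3 'e': node 0→4
i=4 'e': node 4→4 ·f
i=5 'd': node 4→5
i=6 'c': node 5→6  → match P1@[4:6]
i=7 'c': node 6→0 ·f
i=8 'b': node 0→9
i=9 'c': node 9→10  → match P4@[8:9]
i=10 'd': node 10→0 ·f
i=11 'd': node 0→0
i=12 'e': node 0→4
i=13 'b': node 4→7
i=14 'e': node 7→8  → match P3@[12:14]
i=15 'b': node 8→7 ·f
i=16 'e': node 7→8  → match P3@[14:16]
i=17 'd': node 8→5 ·f
i=18 'a': node 5→1 ·f  → match P2@[18:18]
i=19 'c': node 1→0 ·f
i=20 'e': node 0→4
i=21 'd': node 4→5
i=22 'c': node 5→6  → match P1@[20:22]
i=23 'c': node 6→0 ·f
i=24 'c': node 0→0
i=25 'e': node 0→4
i=26 'b': node 4→7
i=27 'e': node 7→8  → match P3@[25:27]
i=28 'e': node 8→4 ·f
i=29 'd': node 4→5
i=30 'c': node 5→6  → match P1@[28:30]
i=31 'a': node 6→1 ·f  → match P2@[31:31]
i=32 'b': node 1→2
i=33 'e': node 2→4 ·f
i=34 'a': node 4→1 ·f  → match P2@[34:34]
i=35 'c': node 1→0 ·f
i=36 'b': node 0→9
i=37 'b': node 9→9 ·f
i=38 'c': node 9→10  → match P4@[37:38]
i=39 'a': node 10→1 ·f  → match P2@[39:39]

All matches (sorted): [[6,1],[9,4],[14,3],[16,3],[18,2],[22,1],[27,3],[30,1],[31,2],[34,2],[38,4],[39,2]]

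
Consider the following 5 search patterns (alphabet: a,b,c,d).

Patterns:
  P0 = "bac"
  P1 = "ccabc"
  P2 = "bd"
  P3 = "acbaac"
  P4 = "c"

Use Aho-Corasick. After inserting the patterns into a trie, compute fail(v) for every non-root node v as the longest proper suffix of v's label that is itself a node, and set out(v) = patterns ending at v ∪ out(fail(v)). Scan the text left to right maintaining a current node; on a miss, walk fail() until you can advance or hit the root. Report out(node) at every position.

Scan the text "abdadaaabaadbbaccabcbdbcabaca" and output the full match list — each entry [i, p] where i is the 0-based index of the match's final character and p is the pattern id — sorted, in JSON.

Construct AC machine:
Trie (insert patterns):
  n0 'ε': a→10 b→1 c→4
  n1 'b': a→2 d→9
  n2 'ba': c→3
  n3 'bac': ·  [P0 ends]
  n4 'c': c→5  [P4 ends]
  n5 'cc': a→6
  n6 'cca': b→7
  n7 'ccab': c→8
  n8 'ccabc': ·  [P1 ends]
  n9 'bd': ·  [P2 ends]
  n10 'a': c→11
  n11 'ac': b→12
  n12 'acb': a→13
  n13 'acba': a→14
  n14 'acbaa': c→15
  n15 'acbaac': ·  [P3 ends]

BFS fail/out derivation:
  fail(1) 'b': from fail(0)=0 chase 'b': 0 ⇒ 0;  out=∅∪out(0)=∅
  fail(4) 'c': from fail(0)=0 chase 'c': 0 ⇒ 0;  out={4}∪out(0)={4}
  fail(10) 'a': from fail(0)=0 chase 'a': 0 ⇒ 0;  out=∅∪out(0)=∅
  fail(2) 'ba': from fail(1)=0 chase 'a': 0 ⇒ 10;  out=∅∪out(10)=∅
  fail(5) 'cc': from fail(4)=0 chase 'c': 0 ⇒ 4;  out=∅∪out(4)={4}
  fail(9) 'bd': from fail(1)=0 chase 'd': 0 ⇒ 0;  out={2}∪out(0)={2}
  fail(11) 'ac': from fail(10)=0 chase 'c': 0 ⇒ 4;  out=∅∪out(4)={4}
  fail(3) 'bac': from fail(2)=10 chase 'c': 10 ⇒ 11;  out={0}∪out(11)={0,4}
  fail(6) 'cca': from fail(5)=4 chase 'a': 4→0 ⇒ 10;  out=∅∪out(10)=∅
  fail(12) 'acb': from fail(11)=4 chase 'b': 4→0 ⇒ 1;  out=∅∪out(1)=∅
  fail(7) 'ccab': from fail(6)=10 chase 'b': 10→0 ⇒ 1;  out=∅∪out(1)=∅
  fail(13) 'acba': from fail(12)=1 chase 'a': 1 ⇒ 2;  out=∅∪out(2)=∅
  fail(8) 'ccabc': from fail(7)=1 chase 'c': 1→0 ⇒ 4;  out={1}∪out(4)={1,4}
  fail(14) 'acbaa': from fail(13)=2 chase 'a': 2→10→0 ⇒ 10;  out=∅∪out(10)=∅
  fail(15) 'acbaac': from fail(14)=10 chase 'c': 10 ⇒ 11;  out={3}∪out(11)={3,4}

Scan:
[0] read 'a'  n0⇒n10
[1] read 'b'  n10⇒n1 (fail-walked)
[2] read 'd'  n1⇒n9  → match P2@[1:2]
[3] read 'a'  n9⇒n10 (fail-walked)
[4] read 'd'  n10⇒n0 (fail-walked)
[5] read 'a'  n0⇒n10
[6] read 'a'  n10⇒n10 (fail-walked)
[7] read 'a'  n10⇒n10 (fail-walked)
[8] read 'b'  n10⇒n1 (fail-walked)
[9] read 'a'  n1⇒n2
[10] read 'a'  n2⇒n10 (fail-walked)
[11] read 'd'  n10⇒n0 (fail-walked)
[12] read 'b'  n0⇒n1
[13] read 'b'  n1⇒n1 (fail-walked)
[14] read 'a'  n1⇒n2
[15] read 'c'  n2⇒n3  → match P0@[13:15],P4@[15:15]
[16] read 'c'  n3⇒n5 (fail-walked)  → match P4@[16:16]
[17] read 'a'  n5⇒n6
[18] read 'b'  n6⇒n7
[19] read 'c'  n7⇒n8  → match P1@[15:19],P4@[19:19]
[20] read 'b'  n8⇒n1 (fail-walked)
[21] read 'd'  n1⇒n9  → match P2@[20:21]
[22] read 'b'  n9⇒n1 (fail-walked)
[23] read 'c'  n1⇒n4 (fail-walked)  → match P4@[23:23]
[24] read 'a'  n4⇒n10 (fail-walked)
[25] read 'b'  n10⇒n1 (fail-walked)
[26] read 'a'  n1⇒n2
[27] read 'c'  n2⇒n3  → match P0@[25:27],P4@[27:27]
[28] read 'a'  n3⇒n10 (fail-walked)

Matches: [[2,2],[15,0],[15,4],[16,4],[19,1],[19,4],[21,2],[23,4],[27,0],[27,4]]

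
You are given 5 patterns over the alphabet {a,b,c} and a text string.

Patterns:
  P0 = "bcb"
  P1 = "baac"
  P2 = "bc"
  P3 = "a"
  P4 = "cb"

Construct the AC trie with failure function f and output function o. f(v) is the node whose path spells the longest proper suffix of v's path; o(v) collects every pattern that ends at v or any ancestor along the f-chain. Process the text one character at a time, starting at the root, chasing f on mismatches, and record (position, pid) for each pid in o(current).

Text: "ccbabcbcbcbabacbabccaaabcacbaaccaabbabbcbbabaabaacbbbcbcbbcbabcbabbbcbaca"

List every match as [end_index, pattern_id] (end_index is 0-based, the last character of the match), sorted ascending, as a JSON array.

Build:
Trie (insert patterns):
  0='ε' goto a→7 b→1 c→8
  1='b' goto a→4 c→2
  2='bc' goto b→3  ←P2
  3='bcb' goto ·  ←P0
  4='ba' goto a→5
  5='baa' goto c→6
  6='baac' goto ·  ←P1
  7='a' goto ·  ←P3
  8='c' goto b→9
  9='cb' goto ·  ←P4

Failure links (BFS by depth):
  n1('b'): parent n0 fail=0; on 'b' 0 → fail=0;  out ∅∪∅=∅
  n7('a'): parent n0 fail=0; on 'a' 0 → fail=0;  out {3}∪∅={3}
  n8('c'): parent n0 fail=0; on 'c' 0 → fail=0;  out ∅∪∅=∅
  n2('bc'): parent n1 fail=0; on 'c' 0 → fail=8;  out {2}∪∅={2}
  n4('ba'): parent n1 fail=0; on 'a' 0 → fail=7;  out ∅∪{3}={3}
  n9('cb'): parent n8 fail=0; on 'b' 0 → fail=1;  out {4}∪∅={4}
  n3('bcb'): parent n2 fail=8; on 'b' 8 → fail=9;  out {0}∪{4}={0,4}
  n5('baa'): parent n4 fail=7; on 'a' 7→0 → fail=7;  out ∅∪{3}={3}
  n6('baac'): parent n5 fail=7; on 'c' 7→0 → fail=8;  out {1}∪∅={1}

Text stream:
i=0 'c': node 0→8
i=1 'c': node 8→8 (fail-walked)
i=2 'b': node 8→9  → match P4@[1:2]
i=3 'a': node 9→4 (fail-walked)  → match P3@[3:3]
i=4 'b': node 4→1 (fail-walked)
i=5 'c': node 1→2  → match P2@[4:5]
i=6 'b': node 2→3  → match P0@[4:6],P4@[5:6]
i=7 'c': node 3→2 (fail-walked)  → match P2@[6:7]
i=8 'b': node 2→3  → match P0@[6:8],P4@[7:8]
i=9 'c': node 3→2 (fail-walked)  → match P2@[8:9]
i=10 'b': node 2→3  → match P0@[8:10],P4@[9:10]
i=11 'a': node 3→4 (fail-walked)  → match P3@[11:11]
i=12 'b': node 4→1 (fail-walked)
i=13 'a': node 1→4  → match P3@[13:13]
i=14 'c': node 4→8 (fail-walked)
i=15 'b': node 8→9  → match P4@[14:15]
i=16 'a': node 9→4 (fail-walked)  → match P3@[16:16]
i=17 'b': node 4→1 (fail-walked)
i=18 'c': node 1→2  → match P2@[17:18]
i=19 'c': node 2→8 (fail-walked)
i=20 'a': node 8→7 (fail-walked)  → match P3@[20:20]
i=21 'a': node 7→7 (fail-walked)  → match P3@[21:21]
i=22 'a': node 7→7 (fail-walked)  → match P3@[22:22]
i=23 'b': node 7→1 (fail-walked)
i=24 'c': node 1→2  → match P2@[23:24]
i=25 'a': node 2→7 (fail-walked)  → match P3@[25:25]
i=26 'c': node 7→8 (fail-walked)
i=27 'b': node 8→9  → match P4@[26:27]
i=28 'a': node 9→4 (fail-walked)  → match P3@[28:28]
i=29 'a': node 4→5  → match P3@[29:29]
i=30 'c': node 5→6  → match P1@[27:30]
i=31 'c': node 6→8 (fail-walked)
i=32 'a': node 8→7 (fail-walked)  → match P3@[32:32]
i=33 'a': node 7→7 (fail-walked)  → match P3@[33:33]
i=34 'b': node 7→1 (fail-walked)
i=35 'b': node 1→1 (fail-walked)
i=36 'a': node 1→4  → match P3@[36:36]
i=37 'b': node 4→1 (fail-walked)
i=38 'b': node 1→1 (fail-walked)
i=39 'c': node 1→2  → match P2@[38:39]
i=40 'b': node 2→3  → match P0@[38:40],P4@[39:40]
i=41 'b': node 3→1 (fail-walked)
i=42 'a': node 1→4  → match P3@[42:42]
i=43 'b': node 4→1 (fail-walked)
i=44 'a': node 1→4  → match P3@[44:44]
i=45 'a': node 4→5  → match P3@[45:45]
i=46 'b': node 5→1 (fail-walked)
i=47 'a': node 1→4  → match P3@[47:47]
i=48 'a': node 4→5  → match P3@[48:48]
i=49 'c': node 5→6  → match P1@[46:49]
i=50 'b': node 6→9 (fail-walked)  → match P4@[49:50]
i=51 'b': node 9→1 (fail-walked)
i=52 'b': node 1→1 (fail-walked)
i=53 'c': node 1→2  → match P2@[52:53]
i=54 'b': node 2→3  → match P0@[52:54],P4@[53:54]
i=55 'c': node 3→2 (fail-walked)  → match P2@[54:55]
i=56 'b': node 2→3  → match P0@[54:56],P4@[55:56]
i=57 'b': node 3→1 (fail-walked)
i=58 'c': node 1→2  → match P2@[57:58]
i=59 'b': node 2→3  → match P0@[57:59],P4@[58:59]
i=60 'a': node 3→4 (fail-walked)  → match P3@[60:60]
i=61 'b': node 4→1 (fail-walked)
i=62 'c': node 1→2  → match P2@[61:62]
i=63 'b': node 2→3  → match P0@[61:63],P4@[62:63]
i=64 'a': node 3→4 (fail-walked)  → match P3@[64:64]
i=65 'b': node 4→1 (fail-walked)
i=66 'b': node 1→1 (fail-walked)
i=67 'b': node 1→1 (fail-walked)
i=68 'c': node 1→2  → match P2@[67:68]
i=69 'b': node 2→3  → match P0@[67:69],P4@[68:69]
i=70 'a': node 3→4 (fail-walked)  → match P3@[70:70]
i=71 'c': node 4→8 (fail-walked)
i=72 'a': node 8→7 (fail-walked)  → match P3@[72:72]

Matches: [[2,4],[3,3],[5,2],[6,0],[6,4],[7,2],[8,0],[8,4],[9,2],[10,0],[10,4],[11,3],[13,3],[15,4],[16,3],[18,2],[20,3],[21,3],[22,3],[24,2],[25,3],[27,4],[28,3],[29,3],[30,1],[32,3],[33,3],[36,3],[39,2],[40,0],[40,4],[42,3],[44,3],[45,3],[47,3],[48,3],[49,1],[50,4],[53,2],[54,0],[54,4],[55,2],[56,0],[56,4],[58,2],[59,0],[59,4],[60,3],[62,2],[63,0],[63,4],[64,3],[68,2],[69,0],[69,4],[70,3],[72,3]]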